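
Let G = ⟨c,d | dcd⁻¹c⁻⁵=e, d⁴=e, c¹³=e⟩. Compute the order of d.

Compute successive powers until reaching e:
  d¹ = d, d² = d², d³ = d³, d⁴ = e.
The smallest positive k with dᵏ = e is 4.

Answer: 4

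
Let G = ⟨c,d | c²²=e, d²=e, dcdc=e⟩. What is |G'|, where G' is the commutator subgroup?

G' = [G, G] is generated by all commutators. The generator-pair commutators are: [c, d] = c².
The subgroup they normally generate is {e, c², c⁴, c⁶, c⁸, c¹⁰, c¹², c¹⁴, c¹⁶, c¹⁸, c²⁰}, of order 11.
Check: |G/G'| = 44/11 = 4 is the order of the abelianisation.

Answer: 11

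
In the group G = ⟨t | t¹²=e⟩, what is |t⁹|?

Compute successive powers until reaching e:
  (t⁹)¹ = t⁹, (t⁹)² = t⁶, (t⁹)³ = t³, (t⁹)⁴ = e.
The smallest positive k with (t⁹)ᵏ = e is 4.

Answer: 4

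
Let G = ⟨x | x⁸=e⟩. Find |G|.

G is generated by a single element, so G is cyclic. The relator gives x⁸ = e and no smaller power is forced to be e, so the 8 powers {e, x, x², x³, x⁴, x⁵, x⁶, x⁷} are distinct. Hence |G| = 8.

Answer: 8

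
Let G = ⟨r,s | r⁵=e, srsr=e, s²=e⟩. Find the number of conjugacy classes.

The conjugacy classes (representative and size) are:
  [e] (size 1), [r] (size 2), [r²] (size 2), [s] (size 5).
Class equation: 1 + 2 + 2 + 5 = 10 = |G|. So G has 4 conjugacy classes.

Answer: 4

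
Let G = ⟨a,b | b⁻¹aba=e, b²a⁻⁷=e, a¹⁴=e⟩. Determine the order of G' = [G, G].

G' = [G, G] is generated by all commutators. The generator-pair commutators are: [a, b] = a².
The subgroup they normally generate is {e, a², a⁴, a⁶, a⁸, a¹⁰, a¹²}, of order 7.
Check: |G/G'| = 28/7 = 4 is the order of the abelianisation.

Answer: 7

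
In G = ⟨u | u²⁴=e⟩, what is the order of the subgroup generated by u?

|⟨u⟩| equals the order of u. Compute successive powers until reaching e:
  u¹ = u, u² = u², u³ = u³, u⁴ = u⁴, u⁵ = u⁵, u⁶ = u⁶, u⁷ = u⁷, u⁸ = u⁸, u⁹ = u⁹, u¹⁰ = u¹⁰, u¹¹ = u¹¹, u¹² = u¹², u¹³ = u¹³, u¹⁴ = u¹⁴, u¹⁵ = u¹⁵, u¹⁶ = u¹⁶, u¹⁷ = u¹⁷, u¹⁸ = u¹⁸, u¹⁹ = u¹⁹, u²⁰ = u²⁰, u²¹ = u²¹, u²² = u²², u²³ = u²³, u²⁴ = e.
The smallest positive k with uᵏ = e is 24, so |⟨u⟩| = 24.

Answer: 24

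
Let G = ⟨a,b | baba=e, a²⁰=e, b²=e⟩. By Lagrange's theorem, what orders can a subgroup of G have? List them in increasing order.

|G| = 40 = 2³ · 5. By Lagrange's theorem the order of any subgroup divides 40; the divisors of 40 are 1, 2, 4, 5, 8, 10, 20, 40.

Answer: 1, 2, 4, 5, 8, 10, 20, 40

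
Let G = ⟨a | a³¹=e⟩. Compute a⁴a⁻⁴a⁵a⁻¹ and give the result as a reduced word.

Multiply left to right, reducing at each step:
  (a⁴) · a⁻⁴ = e
  e · a⁵ = a⁵
  (a⁵) · a⁻¹ = a⁴

Answer: a⁴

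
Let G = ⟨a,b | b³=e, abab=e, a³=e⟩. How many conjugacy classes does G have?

The conjugacy classes (representative and size) are:
  [e] (size 1), [ba²] (size 4), [b²a] (size 4), [a²b²] (size 3).
Class equation: 1 + 4 + 4 + 3 = 12 = |G|. So G has 4 conjugacy classes.

Answer: 4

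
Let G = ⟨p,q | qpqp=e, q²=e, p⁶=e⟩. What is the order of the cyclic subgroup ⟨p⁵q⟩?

|⟨p⁵q⟩| equals the order of p⁵q. Compute successive powers until reaching e:
  (p⁵q)¹ = p⁵q, (p⁵q)² = e.
The smallest positive k with (p⁵q)ᵏ = e is 2, so |⟨p⁵q⟩| = 2.

Answer: 2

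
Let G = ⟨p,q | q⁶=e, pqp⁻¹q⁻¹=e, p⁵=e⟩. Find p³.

Compute successive powers of p, reducing at each step:
  p²: p · p = p²
  p³: (p²) · p = p³

Answer: p³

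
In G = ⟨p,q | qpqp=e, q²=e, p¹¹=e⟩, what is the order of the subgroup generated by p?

|⟨p⟩| equals the order of p. Compute successive powers until reaching e:
  p¹ = p, p² = p², p³ = p³, p⁴ = p⁴, p⁵ = p⁵, p⁶ = p⁶, p⁷ = p⁷, p⁸ = p⁸, p⁹ = p⁹, p¹⁰ = p¹⁰, p¹¹ = e.
The smallest positive k with pᵏ = e is 11, so |⟨p⟩| = 11.

Answer: 11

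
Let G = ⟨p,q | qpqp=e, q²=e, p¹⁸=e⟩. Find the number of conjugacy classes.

The conjugacy classes (representative and size) are:
  [e] (size 1), [p] (size 2), [p²] (size 2), [p³] (size 2), [p¹⁴] (size 2), [p⁵] (size 2), [p¹²] (size 2), [p⁷] (size 2), [p¹⁰] (size 2), [p⁹] (size 1), [p¹⁰q] (size 9), [pq] (size 9).
Class equation: 1 + 2 + 2 + 2 + 2 + 2 + 2 + 2 + 2 + 1 + 9 + 9 = 36 = |G|. So G has 12 conjugacy classes.

Answer: 12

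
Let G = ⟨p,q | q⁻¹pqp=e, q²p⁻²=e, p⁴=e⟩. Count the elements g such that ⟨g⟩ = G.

⟨g⟩ = G would require ord(g) = |G| = 8, but the maximum element order in G is 4 < 8. So G is not cyclic and no single element generates it: the count is 0.

Answer: 0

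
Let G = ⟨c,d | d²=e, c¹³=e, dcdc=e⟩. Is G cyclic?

Every cyclic group is abelian. But c·d = cd while d·c = c¹²d, so c·d ≠ d·c and G is not abelian. Hence G is not cyclic.

Answer: No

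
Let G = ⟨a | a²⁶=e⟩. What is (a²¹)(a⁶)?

Compute (a²¹) · (a⁶) by multiplying left to right and reducing via the relations at each step:
  (a²¹) · a⁶ = a

Answer: a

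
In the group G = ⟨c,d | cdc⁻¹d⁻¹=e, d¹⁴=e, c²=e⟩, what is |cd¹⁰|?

Compute successive powers until reaching e:
  (cd¹⁰)¹ = cd¹⁰, (cd¹⁰)² = d⁶, (cd¹⁰)³ = cd², (cd¹⁰)⁴ = d¹², (cd¹⁰)⁵ = cd⁸, (cd¹⁰)⁶ = d⁴, (cd¹⁰)⁷ = c, (cd¹⁰)⁸ = d¹⁰, (cd¹⁰)⁹ = cd⁶, (cd¹⁰)¹⁰ = d², (cd¹⁰)¹¹ = cd¹², (cd¹⁰)¹² = d⁸, (cd¹⁰)¹³ = cd⁴, (cd¹⁰)¹⁴ = e.
The smallest positive k with (cd¹⁰)ᵏ = e is 14.

Answer: 14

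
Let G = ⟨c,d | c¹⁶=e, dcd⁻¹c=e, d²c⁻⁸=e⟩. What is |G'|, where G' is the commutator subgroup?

G' = [G, G] is generated by all commutators. The generator-pair commutators are: [c, d] = c².
The subgroup they normally generate is {e, c², c⁴, c⁶, c⁸, c¹⁰, c¹², c¹⁴}, of order 8.
Check: |G/G'| = 32/8 = 4 is the order of the abelianisation.

Answer: 8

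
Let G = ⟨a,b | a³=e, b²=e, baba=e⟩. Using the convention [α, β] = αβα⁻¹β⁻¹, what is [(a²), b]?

[(a²), b] = (a²)·b·(a²)⁻¹·b⁻¹.
  (a²) · b = a²b
  (a²b) · a = ab
  (ab) · b = a

Answer: a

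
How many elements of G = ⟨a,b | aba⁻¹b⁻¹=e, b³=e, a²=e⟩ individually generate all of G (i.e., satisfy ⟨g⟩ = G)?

G is cyclic of order 6. An element generates G iff its order is 6, and a cyclic group of order 6 has exactly φ(6) = 2 such elements.

Answer: 2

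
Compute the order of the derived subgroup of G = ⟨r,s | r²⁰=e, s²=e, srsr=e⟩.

G' = [G, G] is generated by all commutators. The generator-pair commutators are: [r, s] = r².
The subgroup they normally generate is {e, r², r⁴, r⁶, r⁸, r¹⁰, r¹², r¹⁴, r¹⁶, r¹⁸}, of order 10.
Check: |G/G'| = 40/10 = 4 is the order of the abelianisation.

Answer: 10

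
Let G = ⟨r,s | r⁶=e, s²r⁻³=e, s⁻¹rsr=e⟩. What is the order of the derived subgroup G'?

G' = [G, G] is generated by all commutators. The generator-pair commutators are: [r, s] = r².
The subgroup they normally generate is {e, r², r⁴}, of order 3.
Check: |G/G'| = 12/3 = 4 is the order of the abelianisation.

Answer: 3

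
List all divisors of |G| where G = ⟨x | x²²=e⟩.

|G| = 22 = 2 · 11. By Lagrange's theorem the order of any subgroup divides 22; the divisors of 22 are 1, 2, 11, 22.

Answer: 1, 2, 11, 22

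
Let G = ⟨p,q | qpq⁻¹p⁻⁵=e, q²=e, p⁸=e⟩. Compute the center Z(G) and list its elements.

An element z ∈ Z(G) iff z commutes with every generator.
For example p² is central: (p²)·p = p³ = p·(p²); (p²)·q = p²q = q·(p²).
Whereas p ∉ Z(G) since p·q = pq ≠ p⁵q = q·p.
Checking each of the 16 elements this way gives Z(G) = {e, p², p⁴, p⁶}, of order 4.

Answer: {e, p², p⁴, p⁶}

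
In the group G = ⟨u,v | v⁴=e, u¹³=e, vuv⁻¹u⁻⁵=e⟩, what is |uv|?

Compute successive powers until reaching e:
  (uv)¹ = uv, (uv)² = u⁶v², (uv)³ = u⁵v³, (uv)⁴ = e.
The smallest positive k with (uv)ᵏ = e is 4.

Answer: 4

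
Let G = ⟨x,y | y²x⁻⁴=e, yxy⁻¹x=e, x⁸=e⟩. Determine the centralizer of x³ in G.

⟨x³⟩ ⊆ C_G(x³) since powers of x³ commute with x³; so |C_G(x³)| ≥ |⟨x³⟩| = 8.
By orbit–stabilizer, |C_G(x³)| = |G| / |conj. class of x³| = 16 / 2 = 8.
The 8 elements commuting with x³ are {e, x, x², x³, x⁴, x⁵, x⁶, x⁷}.

Answer: {e, x, x², x³, x⁴, x⁵, x⁶, x⁷}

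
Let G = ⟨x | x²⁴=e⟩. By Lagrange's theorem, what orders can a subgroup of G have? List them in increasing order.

|G| = 24 = 2³ · 3. By Lagrange's theorem the order of any subgroup divides 24; the divisors of 24 are 1, 2, 3, 4, 6, 8, 12, 24.

Answer: 1, 2, 3, 4, 6, 8, 12, 24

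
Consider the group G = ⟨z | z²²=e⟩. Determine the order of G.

G is generated by a single element, so G is cyclic. The relator gives z²² = e and no smaller power is forced to be e, so the 22 powers {e, z, z², z³, z⁴, z⁵, z⁶, z⁷, z⁸, z⁹, z²¹, z²⁰, z¹², z¹³, z¹¹, z¹⁰, z¹⁴, z¹⁵, z¹⁶, z¹⁷, z¹⁸, z¹⁹} are distinct. Hence |G| = 22.

Answer: 22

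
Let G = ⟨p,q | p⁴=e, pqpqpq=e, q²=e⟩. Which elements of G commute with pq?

⟨pq⟩ ⊆ C_G(pq) since powers of pq commute with pq; so |C_G(pq)| ≥ |⟨pq⟩| = 3.
By orbit–stabilizer, |C_G(pq)| = |G| / |conj. class of pq| = 24 / 8 = 3.
The 3 elements commuting with pq are {e, pq, qp³}.

Answer: {e, pq, qp³}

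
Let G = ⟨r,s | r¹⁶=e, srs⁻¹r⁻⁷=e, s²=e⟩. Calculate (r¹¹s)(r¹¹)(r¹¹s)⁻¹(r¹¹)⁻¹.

[(r¹¹s), (r¹¹)] = (r¹¹s)·(r¹¹)·(r¹¹s)⁻¹·(r¹¹)⁻¹.
  (r¹¹s) · (r¹¹) = r⁸s
  (r⁸s) · (r³s) = r¹³
  (r¹³) · (r⁵) = r²

Answer: r²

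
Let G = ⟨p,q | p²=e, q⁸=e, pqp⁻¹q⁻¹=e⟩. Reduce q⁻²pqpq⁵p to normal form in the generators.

Multiply left to right, reducing at each step:
  (q⁶) · p = pq⁶
  (pq⁶) · q = pq⁷
  (pq⁷) · p = q⁷
  (q⁷) · q⁵ = q⁴
  (q⁴) · p = pq⁴

Answer: pq⁴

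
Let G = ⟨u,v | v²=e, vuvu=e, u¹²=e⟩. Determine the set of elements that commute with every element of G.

An element z ∈ Z(G) iff z commutes with every generator.
For example u⁶ is central: (u⁶)·u = u⁷ = u·(u⁶); (u⁶)·v = u⁶v = v·(u⁶).
Whereas u ∉ Z(G) since u·v = uv ≠ u¹¹v = v·u.
Checking each of the 24 elements this way gives Z(G) = {e, u⁶}, of order 2.

Answer: {e, u⁶}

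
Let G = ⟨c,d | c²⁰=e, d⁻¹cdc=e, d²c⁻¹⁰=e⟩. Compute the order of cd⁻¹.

Compute successive powers until reaching e:
  (cd⁻¹)¹ = cd⁻¹, (cd⁻¹)² = c¹⁰, (cd⁻¹)³ = cd, (cd⁻¹)⁴ = e.
The smallest positive k with (cd⁻¹)ᵏ = e is 4.

Answer: 4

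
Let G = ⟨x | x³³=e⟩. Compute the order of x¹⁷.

Compute successive powers until reaching e:
  (x¹⁷)¹ = x¹⁷, (x¹⁷)² = x, (x¹⁷)³ = x¹⁸, (x¹⁷)⁴ = x², (x¹⁷)⁵ = x¹⁹, (x¹⁷)⁶ = x³, (x¹⁷)⁷ = x²⁰, (x¹⁷)⁸ = x⁴, (x¹⁷)⁹ = x²¹, (x¹⁷)¹⁰ = x⁵, (x¹⁷)¹¹ = x²², (x¹⁷)¹² = x⁶, (x¹⁷)¹³ = x²³, (x¹⁷)¹⁴ = x⁷, (x¹⁷)¹⁵ = x²⁴, (x¹⁷)¹⁶ = x⁸, (x¹⁷)¹⁷ = x²⁵, (x¹⁷)¹⁸ = x⁹, (x¹⁷)¹⁹ = x²⁶, (x¹⁷)²⁰ = x¹⁰, (x¹⁷)²¹ = x²⁷, (x¹⁷)²² = x¹¹, (x¹⁷)²³ = x²⁸, (x¹⁷)²⁴ = x¹², (x¹⁷)²⁵ = x²⁹, (x¹⁷)²⁶ = x¹³, (x¹⁷)²⁷ = x³⁰, (x¹⁷)²⁸ = x¹⁴, (x¹⁷)²⁹ = x³¹, (x¹⁷)³⁰ = x¹⁵, (x¹⁷)³¹ = x³², (x¹⁷)³² = x¹⁶, (x¹⁷)³³ = e.
The smallest positive k with (x¹⁷)ᵏ = e is 33.

Answer: 33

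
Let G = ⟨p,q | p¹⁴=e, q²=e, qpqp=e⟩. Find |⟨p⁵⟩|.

|⟨p⁵⟩| equals the order of p⁵. Compute successive powers until reaching e:
  (p⁵)¹ = p⁵, (p⁵)² = p¹⁰, (p⁵)³ = p, (p⁵)⁴ = p⁶, (p⁵)⁵ = p¹¹, (p⁵)⁶ = p², (p⁵)⁷ = p⁷, (p⁵)⁸ = p¹², (p⁵)⁹ = p³, (p⁵)¹⁰ = p⁸, (p⁵)¹¹ = p¹³, (p⁵)¹² = p⁴, (p⁵)¹³ = p⁹, (p⁵)¹⁴ = e.
The smallest positive k with (p⁵)ᵏ = e is 14, so |⟨p⁵⟩| = 14.

Answer: 14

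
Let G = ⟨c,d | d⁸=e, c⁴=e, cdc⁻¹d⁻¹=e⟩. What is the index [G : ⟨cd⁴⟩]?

First find ord(cd⁴) by computing successive powers:
  (cd⁴)¹ = cd⁴, (cd⁴)² = c², (cd⁴)³ = c³d⁴, (cd⁴)⁴ = e.
So |⟨cd⁴⟩| = ord(cd⁴) = 4. With |G| = 32, by Lagrange [G : ⟨cd⁴⟩] = 32/4 = 8.

Answer: 8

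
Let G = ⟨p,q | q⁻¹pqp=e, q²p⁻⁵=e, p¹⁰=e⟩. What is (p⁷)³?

Compute successive powers of (p⁷), reducing at each step:
  (p⁷)²: (p⁷) · p⁷ = p⁴
  (p⁷)³: (p⁴) · p⁷ = p

Answer: p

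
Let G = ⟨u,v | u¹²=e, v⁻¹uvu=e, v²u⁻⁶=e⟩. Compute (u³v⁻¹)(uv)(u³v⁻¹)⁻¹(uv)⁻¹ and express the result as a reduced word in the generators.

[(u³v⁻¹), (uv)] = (u³v⁻¹)·(uv)·(u³v⁻¹)⁻¹·(uv)⁻¹.
  (u³v⁻¹) · (uv) = u²
  (u²) · (u³v) = u⁵v
  (u⁵v) · (uv⁻¹) = u⁴

Answer: u⁴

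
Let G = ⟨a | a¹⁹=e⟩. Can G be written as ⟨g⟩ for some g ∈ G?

|G| = 19. The element a has order 19 (its powers give 19 distinct elements), so ⟨a⟩ = G and G is cyclic.

Answer: Yes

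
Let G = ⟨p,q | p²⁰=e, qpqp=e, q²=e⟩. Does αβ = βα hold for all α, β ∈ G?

p·q = pq but q·p = p¹⁹q, so p·q ≠ q·p and G is not abelian.

Answer: No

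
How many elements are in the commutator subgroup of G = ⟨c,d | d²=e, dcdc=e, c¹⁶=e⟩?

G' = [G, G] is generated by all commutators. The generator-pair commutators are: [c, d] = c².
The subgroup they normally generate is {e, c², c⁴, c⁶, c⁸, c¹⁰, c¹², c¹⁴}, of order 8.
Check: |G/G'| = 32/8 = 4 is the order of the abelianisation.

Answer: 8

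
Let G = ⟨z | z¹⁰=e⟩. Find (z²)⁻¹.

The order of (z²) is 5 (smallest k with (z²)ᵏ = e), so (z²)⁻¹ = (z²)⁴ = z⁸.
Check: (z²) · (z⁸) → (z²) · z⁸ = e, giving e as required.

Answer: z⁸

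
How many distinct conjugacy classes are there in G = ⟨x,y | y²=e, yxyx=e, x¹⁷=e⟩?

The conjugacy classes (representative and size) are:
  [e] (size 1), [x¹⁶] (size 2), [x²] (size 2), [x³] (size 2), [x¹³] (size 2), [x¹²] (size 2), [x⁶] (size 2), [x¹⁰] (size 2), [x⁹] (size 2), [x⁷y] (size 17).
Class equation: 1 + 2 + 2 + 2 + 2 + 2 + 2 + 2 + 2 + 17 = 34 = |G|. So G has 10 conjugacy classes.

Answer: 10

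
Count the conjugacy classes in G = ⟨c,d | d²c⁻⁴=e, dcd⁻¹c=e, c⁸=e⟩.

The conjugacy classes (representative and size) are:
  [e] (size 1), [c⁷] (size 2), [c²] (size 2), [c⁵] (size 2), [c⁴] (size 1), [c²d⁻¹] (size 4), [c³d] (size 4).
Class equation: 1 + 2 + 2 + 2 + 1 + 4 + 4 = 16 = |G|. So G has 7 conjugacy classes.

Answer: 7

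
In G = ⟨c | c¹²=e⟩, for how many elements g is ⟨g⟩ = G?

G is cyclic of order 12. An element generates G iff its order is 12, and a cyclic group of order 12 has exactly φ(12) = 4 such elements.

Answer: 4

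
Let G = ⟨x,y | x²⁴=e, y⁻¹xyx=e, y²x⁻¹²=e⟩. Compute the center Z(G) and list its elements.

An element z ∈ Z(G) iff z commutes with every generator.
For example x¹² is central: (x¹²)·x = x¹³ = x·(x¹²); (x¹²)·y = y⁻¹ = y·(x¹²).
Whereas x ∉ Z(G) since x·y = xy ≠ x¹¹y⁻¹ = y·x.
Checking each of the 48 elements this way gives Z(G) = {e, x¹²}, of order 2.

Answer: {e, x¹²}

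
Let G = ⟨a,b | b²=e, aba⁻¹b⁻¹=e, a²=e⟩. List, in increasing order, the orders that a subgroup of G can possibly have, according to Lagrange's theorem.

|G| = 4 = 2². By Lagrange's theorem the order of any subgroup divides 4; the divisors of 4 are 1, 2, 4.

Answer: 1, 2, 4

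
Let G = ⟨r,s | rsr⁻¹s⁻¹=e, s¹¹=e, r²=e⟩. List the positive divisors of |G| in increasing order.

|G| = 22 = 2 · 11. By Lagrange's theorem the order of any subgroup divides 22; the divisors of 22 are 1, 2, 11, 22.

Answer: 1, 2, 11, 22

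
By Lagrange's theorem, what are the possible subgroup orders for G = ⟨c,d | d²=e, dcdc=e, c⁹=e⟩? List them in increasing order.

|G| = 18 = 2 · 3². By Lagrange's theorem the order of any subgroup divides 18; the divisors of 18 are 1, 2, 3, 6, 9, 18.

Answer: 1, 2, 3, 6, 9, 18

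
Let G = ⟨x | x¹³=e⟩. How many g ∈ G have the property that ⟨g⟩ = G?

G is cyclic of order 13. An element generates G iff its order is 13, and a cyclic group of order 13 has exactly φ(13) = 12 such elements.

Answer: 12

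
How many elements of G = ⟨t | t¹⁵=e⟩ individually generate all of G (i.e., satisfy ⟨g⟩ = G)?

G is cyclic of order 15. An element generates G iff its order is 15, and a cyclic group of order 15 has exactly φ(15) = 8 such elements.

Answer: 8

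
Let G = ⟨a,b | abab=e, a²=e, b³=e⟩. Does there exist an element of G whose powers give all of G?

Every cyclic group is abelian. But a·b = ab while b·a = ab², so a·b ≠ b·a and G is not abelian. Hence G is not cyclic.

Answer: No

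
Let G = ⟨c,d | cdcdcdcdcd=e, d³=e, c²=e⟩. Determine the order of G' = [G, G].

G' = [G, G] is generated by all commutators. The generator-pair commutators are: [c, d] = cdcd².
The subgroup they normally generate is {e, c, d, d², cd, cdc, cdcd, cdcdc, d²cd²c, d²cd², d²c, cd², dc, dcd, dcdc, cd²cd²c, cd²cd², cd²c, d²cd, d²cdc, d²cdcd, dcd²cd², dcd²c, dcd², cdcd², cd²cd, cd²cdc, cd²cdcd, cdcd²cd², cdcd²c, d²cd²cd, cdcd²cd, cdcd²cdc, cdcd²cdcd, d²cd²cdcd², d²cd²cdc, d²cd²cdcd, d²cdcd²cd², d²cdcd²c, d²cdcd², dcdcd², dcd²cd, dcd²cdc, dcd²cdcd, dcdcd²cd², dcdcd²c, dcdcd²cd, cd²cdcd²cd², cd²cdcd²c, cd²cdcd², d²cdcd²cd, d²cdcd²cdc, dcd²cdcd²c, dcd²cdcd², cd²cdcd²cd, cd²cdcd²cdc, cdcd²cdcd²c, cdcd²cdcd², cdcd²cdcd²cd, dcd²cdcd²cd}, of order 60.
Check: |G/G'| = 60/60 = 1 is the order of the abelianisation.

Answer: 60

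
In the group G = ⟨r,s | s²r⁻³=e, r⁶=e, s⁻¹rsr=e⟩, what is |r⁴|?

Compute successive powers until reaching e:
  (r⁴)¹ = r⁴, (r⁴)² = r², (r⁴)³ = e.
The smallest positive k with (r⁴)ᵏ = e is 3.

Answer: 3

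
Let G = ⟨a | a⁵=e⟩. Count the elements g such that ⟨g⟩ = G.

G is cyclic of order 5. An element generates G iff its order is 5, and a cyclic group of order 5 has exactly φ(5) = 4 such elements.

Answer: 4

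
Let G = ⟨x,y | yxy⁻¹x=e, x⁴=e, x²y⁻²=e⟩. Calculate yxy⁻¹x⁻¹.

[y, x] = y·x·y⁻¹·x⁻¹.
  y · x = xy⁻¹
  (xy⁻¹) · (y⁻¹) = x³
  (x³) · (x³) = x²

Answer: x²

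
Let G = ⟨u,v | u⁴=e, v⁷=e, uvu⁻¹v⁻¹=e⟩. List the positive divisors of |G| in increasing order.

|G| = 28 = 2² · 7. By Lagrange's theorem the order of any subgroup divides 28; the divisors of 28 are 1, 2, 4, 7, 14, 28.

Answer: 1, 2, 4, 7, 14, 28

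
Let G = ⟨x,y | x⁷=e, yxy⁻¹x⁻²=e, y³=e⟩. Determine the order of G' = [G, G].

G' = [G, G] is generated by all commutators. The generator-pair commutators are: [x, y] = x⁶.
The subgroup they normally generate is {e, x, x², x³, x⁴, x⁵, x⁶}, of order 7.
Check: |G/G'| = 21/7 = 3 is the order of the abelianisation.

Answer: 7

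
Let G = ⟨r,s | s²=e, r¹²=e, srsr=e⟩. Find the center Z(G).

An element z ∈ Z(G) iff z commutes with every generator.
For example r⁶ is central: (r⁶)·r = r⁷ = r·(r⁶); (r⁶)·s = r⁶s = s·(r⁶).
Whereas r ∉ Z(G) since r·s = rs ≠ r¹¹s = s·r.
Checking each of the 24 elements this way gives Z(G) = {e, r⁶}, of order 2.

Answer: {e, r⁶}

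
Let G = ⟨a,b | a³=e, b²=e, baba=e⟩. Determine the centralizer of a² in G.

⟨a²⟩ ⊆ C_G(a²) since powers of a² commute with a²; so |C_G(a²)| ≥ |⟨a²⟩| = 3.
By orbit–stabilizer, |C_G(a²)| = |G| / |conj. class of a²| = 6 / 2 = 3.
The 3 elements commuting with a² are {e, a, a²}.

Answer: {e, a, a²}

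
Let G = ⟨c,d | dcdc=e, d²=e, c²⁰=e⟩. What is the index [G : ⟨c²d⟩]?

First find ord(c²d) by computing successive powers:
  (c²d)¹ = c²d, (c²d)² = e.
So |⟨c²d⟩| = ord(c²d) = 2. With |G| = 40, by Lagrange [G : ⟨c²d⟩] = 40/2 = 20.

Answer: 20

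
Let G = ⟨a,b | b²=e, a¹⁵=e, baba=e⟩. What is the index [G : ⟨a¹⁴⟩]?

First find ord(a¹⁴) by computing successive powers:
  (a¹⁴)¹ = a¹⁴, (a¹⁴)² = a¹³, (a¹⁴)³ = a¹², (a¹⁴)⁴ = a¹¹, (a¹⁴)⁵ = a¹⁰, (a¹⁴)⁶ = a⁹, (a¹⁴)⁷ = a⁸, (a¹⁴)⁸ = a⁷, (a¹⁴)⁹ = a⁶, (a¹⁴)¹⁰ = a⁵, (a¹⁴)¹¹ = a⁴, (a¹⁴)¹² = a³, (a¹⁴)¹³ = a², (a¹⁴)¹⁴ = a, (a¹⁴)¹⁵ = e.
So |⟨a¹⁴⟩| = ord(a¹⁴) = 15. With |G| = 30, by Lagrange [G : ⟨a¹⁴⟩] = 30/15 = 2.

Answer: 2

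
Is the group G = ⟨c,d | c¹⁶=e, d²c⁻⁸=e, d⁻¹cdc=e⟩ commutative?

c·d = cd but d·c = c⁷d⁻¹, so c·d ≠ d·c and G is not abelian.

Answer: No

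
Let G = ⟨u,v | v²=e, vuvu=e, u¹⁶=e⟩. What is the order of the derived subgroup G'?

G' = [G, G] is generated by all commutators. The generator-pair commutators are: [u, v] = u².
The subgroup they normally generate is {e, u², u⁴, u⁶, u⁸, u¹⁰, u¹², u¹⁴}, of order 8.
Check: |G/G'| = 32/8 = 4 is the order of the abelianisation.

Answer: 8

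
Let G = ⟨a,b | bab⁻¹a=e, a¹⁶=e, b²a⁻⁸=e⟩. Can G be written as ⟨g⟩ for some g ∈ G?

Every cyclic group is abelian. But a·b = ab while b·a = a⁷b⁻¹, so a·b ≠ b·a and G is not abelian. Hence G is not cyclic.

Answer: No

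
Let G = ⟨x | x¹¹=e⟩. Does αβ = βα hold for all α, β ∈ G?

G has a single generator, so G is cyclic and hence abelian.

Answer: Yes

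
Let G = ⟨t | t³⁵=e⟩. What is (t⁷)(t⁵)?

Compute (t⁷) · (t⁵) by multiplying left to right and reducing via the relations at each step:
  (t⁷) · t⁵ = t¹²

Answer: t¹²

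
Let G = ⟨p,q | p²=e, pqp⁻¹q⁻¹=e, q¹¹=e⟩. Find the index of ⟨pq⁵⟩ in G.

First find ord(pq⁵) by computing successive powers:
  (pq⁵)¹ = pq⁵, (pq⁵)² = q¹⁰, (pq⁵)³ = pq⁴, (pq⁵)⁴ = q⁹, (pq⁵)⁵ = pq³, (pq⁵)⁶ = q⁸, (pq⁵)⁷ = pq², (pq⁵)⁸ = q⁷, (pq⁵)⁹ = pq, (pq⁵)¹⁰ = q⁶, (pq⁵)¹¹ = p, (pq⁵)¹² = q⁵, (pq⁵)¹³ = pq¹⁰, (pq⁵)¹⁴ = q⁴, (pq⁵)¹⁵ = pq⁹, (pq⁵)¹⁶ = q³, (pq⁵)¹⁷ = pq⁸, (pq⁵)¹⁸ = q², (pq⁵)¹⁹ = pq⁷, (pq⁵)²⁰ = q, (pq⁵)²¹ = pq⁶, (pq⁵)²² = e.
So |⟨pq⁵⟩| = ord(pq⁵) = 22. With |G| = 22, by Lagrange [G : ⟨pq⁵⟩] = 22/22 = 1.

Answer: 1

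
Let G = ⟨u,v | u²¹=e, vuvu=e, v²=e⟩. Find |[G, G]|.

G' = [G, G] is generated by all commutators. The generator-pair commutators are: [u, v] = u².
The subgroup they normally generate is {e, u, u², u³, u⁴, u⁵, u⁶, u⁷, u⁸, u⁹, u¹⁰, u¹¹, u¹², u¹³, u¹⁴, u¹⁵, u¹⁶, u¹⁷, u¹⁸, u¹⁹, u²⁰}, of order 21.
Check: |G/G'| = 42/21 = 2 is the order of the abelianisation.

Answer: 21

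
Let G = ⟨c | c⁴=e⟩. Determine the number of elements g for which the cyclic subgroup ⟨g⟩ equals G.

G is cyclic of order 4. An element generates G iff its order is 4, and a cyclic group of order 4 has exactly φ(4) = 2 such elements.

Answer: 2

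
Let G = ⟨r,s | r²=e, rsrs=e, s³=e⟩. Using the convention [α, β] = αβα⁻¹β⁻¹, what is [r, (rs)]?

[r, (rs)] = r·(rs)·r⁻¹·(rs)⁻¹.
  r · (rs) = s
  s · r = rs²
  (rs²) · (rs) = s²

Answer: s²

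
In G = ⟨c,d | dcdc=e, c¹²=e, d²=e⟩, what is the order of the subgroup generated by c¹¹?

|⟨c¹¹⟩| equals the order of c¹¹. Compute successive powers until reaching e:
  (c¹¹)¹ = c¹¹, (c¹¹)² = c¹⁰, (c¹¹)³ = c⁹, (c¹¹)⁴ = c⁸, (c¹¹)⁵ = c⁷, (c¹¹)⁶ = c⁶, (c¹¹)⁷ = c⁵, (c¹¹)⁸ = c⁴, (c¹¹)⁹ = c³, (c¹¹)¹⁰ = c², (c¹¹)¹¹ = c, (c¹¹)¹² = e.
The smallest positive k with (c¹¹)ᵏ = e is 12, so |⟨c¹¹⟩| = 12.

Answer: 12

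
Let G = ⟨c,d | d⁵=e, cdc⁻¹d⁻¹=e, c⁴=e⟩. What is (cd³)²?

Compute successive powers of (cd³), reducing at each step:
  (cd³)²: (cd³) · c = c²d³;   (c²d³) · d³ = c²d

Answer: c²d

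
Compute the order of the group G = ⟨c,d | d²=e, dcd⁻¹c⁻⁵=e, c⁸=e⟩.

Enumerate words in the generators, reducing via the relations: the distinct elements are
  {c, d, e, cd, c², c³, c⁴, c⁵, c⁶, c⁷, c²d, c³d, c⁴d, c⁵d, c⁶d, c⁷d}.
No further products give new elements, so |G| = 16.

Answer: 16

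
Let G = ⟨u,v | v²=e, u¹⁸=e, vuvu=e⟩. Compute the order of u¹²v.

Compute successive powers until reaching e:
  (u¹²v)¹ = u¹²v, (u¹²v)² = e.
The smallest positive k with (u¹²v)ᵏ = e is 2.

Answer: 2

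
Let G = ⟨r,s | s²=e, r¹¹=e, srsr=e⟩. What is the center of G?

An element z ∈ Z(G) iff z commutes with every generator.
For example e is central: e·r = r = r·e; e·s = s = s·e.
Whereas r ∉ Z(G) since r·s = rs ≠ r¹⁰s = s·r.
Checking each of the 22 elements this way gives Z(G) = {e}, of order 1.

Answer: {e}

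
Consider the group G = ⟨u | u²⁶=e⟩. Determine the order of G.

G is generated by a single element, so G is cyclic. The relator gives u²⁶ = e and no smaller power is forced to be e, so the 26 powers {e, u, u², u³, u⁴, u⁵, u⁶, u⁷, u⁸, u⁹, u²², u²³, u²¹, u²⁰, u²⁴, u²⁵, u¹², u¹³, u¹¹, u¹⁰, u¹⁴, u¹⁵, u¹⁶, u¹⁷, u¹⁸, u¹⁹} are distinct. Hence |G| = 26.

Answer: 26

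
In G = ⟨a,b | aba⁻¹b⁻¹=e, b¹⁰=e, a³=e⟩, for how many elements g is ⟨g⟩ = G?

G is cyclic of order 30. An element generates G iff its order is 30, and a cyclic group of order 30 has exactly φ(30) = 8 such elements.

Answer: 8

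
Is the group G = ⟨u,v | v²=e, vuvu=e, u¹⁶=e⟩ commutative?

u·v = uv but v·u = u¹⁵v, so u·v ≠ v·u and G is not abelian.

Answer: No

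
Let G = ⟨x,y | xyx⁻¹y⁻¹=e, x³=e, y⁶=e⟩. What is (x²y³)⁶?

Compute successive powers of (x²y³), reducing at each step:
  (x²y³)²: (x²y³) · x² = xy³;   (xy³) · y³ = x
  (x²y³)³: x · x² = e;   e · y³ = y³
  (x²y³)⁴: (y³) · x² = x²y³;   (x²y³) · y³ = x²
  (x²y³)⁵: (x²) · x² = x;   x · y³ = xy³
  (x²y³)⁶: (xy³) · x² = y³;   (y³) · y³ = e

Answer: e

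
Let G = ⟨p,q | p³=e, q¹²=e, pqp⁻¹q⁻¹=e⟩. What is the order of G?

Enumerate words in the generators, reducing via the relations: the distinct elements are
  {e, p, q, pq, p², q², q³, q⁴, q⁵, q⁶, q⁷, q⁸, q⁹, pq², pq³, pq⁴, pq⁵, pq⁶, pq⁷, pq⁸, pq⁹, p²q, q¹¹, q¹⁰, pq¹¹, pq¹⁰, p²q², p²q³, p²q⁴, p²q⁵, p²q⁶, p²q⁷, p²q⁸, p²q⁹, p²q¹¹, p²q¹⁰}.
No further products give new elements, so |G| = 36.

Answer: 36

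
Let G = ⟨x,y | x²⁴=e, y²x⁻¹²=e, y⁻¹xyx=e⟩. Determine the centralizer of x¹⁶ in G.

⟨x¹⁶⟩ ⊆ C_G(x¹⁶) since powers of x¹⁶ commute with x¹⁶; so |C_G(x¹⁶)| ≥ |⟨x¹⁶⟩| = 3.
By orbit–stabilizer, |C_G(x¹⁶)| = |G| / |conj. class of x¹⁶| = 48 / 2 = 24.
The 24 elements commuting with x¹⁶ are {e, x, x², x³, x⁴, x⁵, x⁶, x⁷, x⁸, x⁹, x¹⁰, x¹¹, x¹², x¹³, x¹⁴, x¹⁵, x¹⁶, x¹⁷, x¹⁸, x¹⁹, x²⁰, x²¹, x²², x²³}.

Answer: {e, x, x², x³, x⁴, x⁵, x⁶, x⁷, x⁸, x⁹, x¹⁰, x¹¹, x¹², x¹³, x¹⁴, x¹⁵, x¹⁶, x¹⁷, x¹⁸, x¹⁹, x²⁰, x²¹, x²², x²³}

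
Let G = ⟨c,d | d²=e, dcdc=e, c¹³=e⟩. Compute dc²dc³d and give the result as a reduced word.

Multiply left to right, reducing at each step:
  d · c² = c¹¹d
  (c¹¹d) · d = c¹¹
  (c¹¹) · c³ = c
  c · d = cd

Answer: cd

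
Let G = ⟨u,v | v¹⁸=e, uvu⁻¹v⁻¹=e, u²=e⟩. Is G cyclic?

|G| = 36, but the maximum element order in G is 18 < 36. No single element generates all of G, so G is not cyclic.

Answer: No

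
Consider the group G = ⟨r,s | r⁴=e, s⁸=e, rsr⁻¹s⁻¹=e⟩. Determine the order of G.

Enumerate words in the generators, reducing via the relations: the distinct elements are
  {e, r, s, rs, r², r³, s², s³, s⁴, s⁵, s⁶, s⁷, rs², rs³, rs⁴, rs⁵, rs⁶, rs⁷, r²s, r³s, r²s², r²s³, r²s⁴, r²s⁵, r²s⁶, r²s⁷, r³s², r³s³, r³s⁴, r³s⁵, r³s⁶, r³s⁷}.
No further products give new elements, so |G| = 32.

Answer: 32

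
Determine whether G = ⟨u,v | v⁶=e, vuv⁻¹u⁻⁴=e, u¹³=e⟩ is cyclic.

Every cyclic group is abelian. But u·v = uv while v·u = u⁴v, so u·v ≠ v·u and G is not abelian. Hence G is not cyclic.

Answer: No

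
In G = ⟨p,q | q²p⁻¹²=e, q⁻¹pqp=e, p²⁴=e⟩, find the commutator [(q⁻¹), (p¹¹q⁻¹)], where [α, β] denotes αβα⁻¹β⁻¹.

[(q⁻¹), (p¹¹q⁻¹)] = (q⁻¹)·(p¹¹q⁻¹)·(q⁻¹)⁻¹·(p¹¹q⁻¹)⁻¹.
  (q⁻¹) · (p¹¹q⁻¹) = p
  p · q = pq
  (pq) · (p¹¹q) = p²

Answer: p²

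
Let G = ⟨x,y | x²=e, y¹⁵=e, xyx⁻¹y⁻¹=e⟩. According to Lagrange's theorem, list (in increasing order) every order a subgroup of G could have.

|G| = 30 = 2 · 3 · 5. By Lagrange's theorem the order of any subgroup divides 30; the divisors of 30 are 1, 2, 3, 5, 6, 10, 15, 30.

Answer: 1, 2, 3, 5, 6, 10, 15, 30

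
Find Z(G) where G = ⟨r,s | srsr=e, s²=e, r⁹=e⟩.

An element z ∈ Z(G) iff z commutes with every generator.
For example e is central: e·r = r = r·e; e·s = s = s·e.
Whereas r ∉ Z(G) since r·s = rs ≠ r⁸s = s·r.
Checking each of the 18 elements this way gives Z(G) = {e}, of order 1.

Answer: {e}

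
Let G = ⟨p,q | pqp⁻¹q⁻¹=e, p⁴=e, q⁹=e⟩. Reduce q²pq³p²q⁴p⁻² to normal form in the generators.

Multiply left to right, reducing at each step:
  (q²) · p = pq²
  (pq²) · q³ = pq⁵
  (pq⁵) · p² = p³q⁵
  (p³q⁵) · q⁴ = p³
  (p³) · p⁻² = p

Answer: p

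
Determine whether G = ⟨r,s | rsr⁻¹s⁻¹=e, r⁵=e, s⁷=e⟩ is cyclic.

|G| = 35. The element rs has order 35 (its powers give 35 distinct elements), so ⟨rs⟩ = G and G is cyclic.

Answer: Yes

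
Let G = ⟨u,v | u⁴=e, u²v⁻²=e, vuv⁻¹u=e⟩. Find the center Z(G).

An element z ∈ Z(G) iff z commutes with every generator.
For example u² is central: (u²)·u = u³ = u·(u²); (u²)·v = v⁻¹ = v·(u²).
Whereas u ∉ Z(G) since u·v = uv ≠ uv⁻¹ = v·u.
Checking each of the 8 elements this way gives Z(G) = {e, u²}, of order 2.

Answer: {e, u²}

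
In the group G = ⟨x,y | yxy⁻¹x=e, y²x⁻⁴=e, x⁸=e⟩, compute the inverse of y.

The order of y is 4 (smallest k with yᵏ = e), so y⁻¹ = y³ = y⁻¹.
Check: y · (y⁻¹) → y · y⁻¹ = e, giving e as required.

Answer: y⁻¹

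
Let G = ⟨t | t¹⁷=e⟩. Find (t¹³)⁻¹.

The order of (t¹³) is 17 (smallest k with (t¹³)ᵏ = e), so (t¹³)⁻¹ = (t¹³)¹⁶ = t⁴.
Check: (t¹³) · (t⁴) → (t¹³) · t⁴ = e, giving e as required.

Answer: t⁴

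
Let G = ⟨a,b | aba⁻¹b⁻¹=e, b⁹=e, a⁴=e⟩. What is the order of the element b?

Compute successive powers until reaching e:
  b¹ = b, b² = b², b³ = b³, b⁴ = b⁴, b⁵ = b⁵, b⁶ = b⁶, b⁷ = b⁷, b⁸ = b⁸, b⁹ = e.
The smallest positive k with bᵏ = e is 9.

Answer: 9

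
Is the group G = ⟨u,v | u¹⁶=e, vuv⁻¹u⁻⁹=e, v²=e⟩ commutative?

u·v = uv but v·u = u⁹v, so u·v ≠ v·u and G is not abelian.

Answer: No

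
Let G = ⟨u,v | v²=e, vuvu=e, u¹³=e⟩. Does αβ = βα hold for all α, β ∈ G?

u·v = uv but v·u = u¹²v, so u·v ≠ v·u and G is not abelian.

Answer: No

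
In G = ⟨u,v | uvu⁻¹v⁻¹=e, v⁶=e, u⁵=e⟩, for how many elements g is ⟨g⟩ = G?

G is cyclic of order 30. An element generates G iff its order is 30, and a cyclic group of order 30 has exactly φ(30) = 8 such elements.

Answer: 8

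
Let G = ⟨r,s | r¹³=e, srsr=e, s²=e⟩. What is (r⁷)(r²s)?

Compute (r⁷) · (r²s) by multiplying left to right and reducing via the relations at each step:
  (r⁷) · r² = r⁹
  (r⁹) · s = r⁹s

Answer: r⁹s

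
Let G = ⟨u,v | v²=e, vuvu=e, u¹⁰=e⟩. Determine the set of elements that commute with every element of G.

An element z ∈ Z(G) iff z commutes with every generator.
For example u⁵ is central: (u⁵)·u = u⁶ = u·(u⁵); (u⁵)·v = u⁵v = v·(u⁵).
Whereas u ∉ Z(G) since u·v = uv ≠ u⁹v = v·u.
Checking each of the 20 elements this way gives Z(G) = {e, u⁵}, of order 2.

Answer: {e, u⁵}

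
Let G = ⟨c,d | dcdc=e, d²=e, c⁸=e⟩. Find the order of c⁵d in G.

Compute successive powers until reaching e:
  (c⁵d)¹ = c⁵d, (c⁵d)² = e.
The smallest positive k with (c⁵d)ᵏ = e is 2.

Answer: 2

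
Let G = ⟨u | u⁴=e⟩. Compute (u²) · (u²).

Compute (u²) · (u²) by multiplying left to right and reducing via the relations at each step:
  (u²) · u² = e

Answer: e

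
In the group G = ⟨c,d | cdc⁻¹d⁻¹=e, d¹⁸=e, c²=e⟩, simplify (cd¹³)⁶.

Compute successive powers of (cd¹³), reducing at each step:
  (cd¹³)²: (cd¹³) · c = d¹³;   (d¹³) · d¹³ = d⁸
  (cd¹³)³: (d⁸) · c = cd⁸;   (cd⁸) · d¹³ = cd³
  (cd¹³)⁴: (cd³) · c = d³;   (d³) · d¹³ = d¹⁶
  (cd¹³)⁵: (d¹⁶) · c = cd¹⁶;   (cd¹⁶) · d¹³ = cd¹¹
  (cd¹³)⁶: (cd¹¹) · c = d¹¹;   (d¹¹) · d¹³ = d⁶

Answer: d⁶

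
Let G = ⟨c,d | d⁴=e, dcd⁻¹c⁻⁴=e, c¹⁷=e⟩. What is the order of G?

Enumerate words in the generators, reducing via the relations: the distinct elements are
  {c, d, e, cd, c², c³, c⁴, c⁵, c⁶, c⁷, c⁸, c⁹, d², d³, cd², cd³, c²d, c³d, c¹², c¹³, c¹¹, c¹⁰, c¹⁴, c¹⁵, c¹⁶, c⁴d, c⁵d, c⁶d, c⁷d, c⁸d, c⁹d, c²d², c²d³, c³d², c³d³, c¹²d, c¹³d, c¹¹d, c¹⁰d, c¹⁴d, c¹⁵d, c¹⁶d, c⁴d², c⁴d³, c⁵d², c⁵d³, c⁶d², c⁶d³, c⁷d², c⁷d³, c⁸d², c⁸d³, c⁹d², c⁹d³, c¹²d², c¹²d³, c¹³d², c¹³d³, c¹¹d², c¹¹d³, c¹⁰d², c¹⁰d³, c¹⁴d², c¹⁴d³, c¹⁵d², c¹⁵d³, c¹⁶d², c¹⁶d³}.
No further products give new elements, so |G| = 68.

Answer: 68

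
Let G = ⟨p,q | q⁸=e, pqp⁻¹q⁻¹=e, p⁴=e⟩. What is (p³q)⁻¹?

The order of (p³q) is 8 (smallest k with (p³q)ᵏ = e), so (p³q)⁻¹ = (p³q)⁷ = pq⁷.
Check: (p³q) · (pq⁷) → (p³q) · p = q;   q · q⁷ = e, giving e as required.

Answer: pq⁷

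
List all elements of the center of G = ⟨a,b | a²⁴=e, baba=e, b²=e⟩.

An element z ∈ Z(G) iff z commutes with every generator.
For example a¹² is central: (a¹²)·a = a¹³ = a·(a¹²); (a¹²)·b = a¹²b = b·(a¹²).
Whereas a ∉ Z(G) since a·b = ab ≠ a²³b = b·a.
Checking each of the 48 elements this way gives Z(G) = {e, a¹²}, of order 2.

Answer: {e, a¹²}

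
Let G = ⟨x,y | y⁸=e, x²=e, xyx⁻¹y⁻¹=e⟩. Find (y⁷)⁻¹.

The order of (y⁷) is 8 (smallest k with (y⁷)ᵏ = e), so (y⁷)⁻¹ = (y⁷)⁷ = y.
Check: (y⁷) · y → (y⁷) · y = e, giving e as required.

Answer: y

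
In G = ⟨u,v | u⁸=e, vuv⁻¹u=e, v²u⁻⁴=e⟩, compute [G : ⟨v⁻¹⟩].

First find ord(v⁻¹) by computing successive powers:
  (v⁻¹)¹ = v⁻¹, (v⁻¹)² = u⁴, (v⁻¹)³ = v, (v⁻¹)⁴ = e.
So |⟨v⁻¹⟩| = ord(v⁻¹) = 4. With |G| = 16, by Lagrange [G : ⟨v⁻¹⟩] = 16/4 = 4.

Answer: 4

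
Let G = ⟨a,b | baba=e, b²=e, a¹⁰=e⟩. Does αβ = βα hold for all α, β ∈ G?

a·b = ab but b·a = a⁹b, so a·b ≠ b·a and G is not abelian.

Answer: No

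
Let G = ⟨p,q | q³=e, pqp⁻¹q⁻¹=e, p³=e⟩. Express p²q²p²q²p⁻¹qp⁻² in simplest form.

Multiply left to right, reducing at each step:
  (p²) · q² = p²q²
  (p²q²) · p² = pq²
  (pq²) · q² = pq
  (pq) · p⁻¹ = q
  q · q = q²
  (q²) · p⁻² = pq²

Answer: pq²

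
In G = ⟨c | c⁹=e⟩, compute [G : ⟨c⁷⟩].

First find ord(c⁷) by computing successive powers:
  (c⁷)¹ = c⁷, (c⁷)² = c⁵, (c⁷)³ = c³, (c⁷)⁴ = c, (c⁷)⁵ = c⁸, (c⁷)⁶ = c⁶, (c⁷)⁷ = c⁴, (c⁷)⁸ = c², (c⁷)⁹ = e.
So |⟨c⁷⟩| = ord(c⁷) = 9. With |G| = 9, by Lagrange [G : ⟨c⁷⟩] = 9/9 = 1.

Answer: 1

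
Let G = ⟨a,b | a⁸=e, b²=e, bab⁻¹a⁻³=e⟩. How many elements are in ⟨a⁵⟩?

|⟨a⁵⟩| equals the order of a⁵. Compute successive powers until reaching e:
  (a⁵)¹ = a⁵, (a⁵)² = a², (a⁵)³ = a⁷, (a⁵)⁴ = a⁴, (a⁵)⁵ = a, (a⁵)⁶ = a⁶, (a⁵)⁷ = a³, (a⁵)⁸ = e.
The smallest positive k with (a⁵)ᵏ = e is 8, so |⟨a⁵⟩| = 8.

Answer: 8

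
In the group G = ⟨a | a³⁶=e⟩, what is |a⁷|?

Compute successive powers until reaching e:
  (a⁷)¹ = a⁷, (a⁷)² = a¹⁴, (a⁷)³ = a²¹, (a⁷)⁴ = a²⁸, (a⁷)⁵ = a³⁵, (a⁷)⁶ = a⁶, (a⁷)⁷ = a¹³, (a⁷)⁸ = a²⁰, (a⁷)⁹ = a²⁷, (a⁷)¹⁰ = a³⁴, (a⁷)¹¹ = a⁵, (a⁷)¹² = a¹², (a⁷)¹³ = a¹⁹, (a⁷)¹⁴ = a²⁶, (a⁷)¹⁵ = a³³, (a⁷)¹⁶ = a⁴, (a⁷)¹⁷ = a¹¹, (a⁷)¹⁸ = a¹⁸, (a⁷)¹⁹ = a²⁵, (a⁷)²⁰ = a³², (a⁷)²¹ = a³, (a⁷)²² = a¹⁰, (a⁷)²³ = a¹⁷, (a⁷)²⁴ = a²⁴, (a⁷)²⁵ = a³¹, (a⁷)²⁶ = a², (a⁷)²⁷ = a⁹, (a⁷)²⁸ = a¹⁶, (a⁷)²⁹ = a²³, (a⁷)³⁰ = a³⁰, (a⁷)³¹ = a, (a⁷)³² = a⁸, (a⁷)³³ = a¹⁵, (a⁷)³⁴ = a²², (a⁷)³⁵ = a²⁹, (a⁷)³⁶ = e.
The smallest positive k with (a⁷)ᵏ = e is 36.

Answer: 36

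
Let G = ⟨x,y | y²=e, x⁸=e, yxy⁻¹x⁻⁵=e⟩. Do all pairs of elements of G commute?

x·y = xy but y·x = x⁵y, so x·y ≠ y·x and G is not abelian.

Answer: No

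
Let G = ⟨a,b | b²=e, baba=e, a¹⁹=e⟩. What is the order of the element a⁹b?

Compute successive powers until reaching e:
  (a⁹b)¹ = a⁹b, (a⁹b)² = e.
The smallest positive k with (a⁹b)ᵏ = e is 2.

Answer: 2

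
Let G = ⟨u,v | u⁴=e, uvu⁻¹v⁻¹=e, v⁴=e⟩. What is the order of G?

Enumerate words in the generators, reducing via the relations: the distinct elements are
  {e, u, v, uv, u², u³, v², v³, uv², uv³, u²v, u³v, u²v², u²v³, u³v², u³v³}.
No further products give new elements, so |G| = 16.

Answer: 16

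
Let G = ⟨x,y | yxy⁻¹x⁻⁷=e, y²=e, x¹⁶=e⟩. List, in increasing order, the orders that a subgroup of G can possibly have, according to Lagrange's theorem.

|G| = 32 = 2⁵. By Lagrange's theorem the order of any subgroup divides 32; the divisors of 32 are 1, 2, 4, 8, 16, 32.

Answer: 1, 2, 4, 8, 16, 32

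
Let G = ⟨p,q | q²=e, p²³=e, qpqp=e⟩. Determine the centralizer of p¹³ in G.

⟨p¹³⟩ ⊆ C_G(p¹³) since powers of p¹³ commute with p¹³; so |C_G(p¹³)| ≥ |⟨p¹³⟩| = 23.
By orbit–stabilizer, |C_G(p¹³)| = |G| / |conj. class of p¹³| = 46 / 2 = 23.
The 23 elements commuting with p¹³ are {e, p, p², p³, p⁴, p⁵, p⁶, p⁷, p⁸, p⁹, p¹⁰, p¹¹, p¹², p¹³, p¹⁴, p¹⁵, p¹⁶, p¹⁷, p¹⁸, p¹⁹, p²⁰, p²¹, p²²}.

Answer: {e, p, p², p³, p⁴, p⁵, p⁶, p⁷, p⁸, p⁹, p¹⁰, p¹¹, p¹², p¹³, p¹⁴, p¹⁵, p¹⁶, p¹⁷, p¹⁸, p¹⁹, p²⁰, p²¹, p²²}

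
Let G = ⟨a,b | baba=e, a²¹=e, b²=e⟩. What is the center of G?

An element z ∈ Z(G) iff z commutes with every generator.
For example e is central: e·a = a = a·e; e·b = b = b·e.
Whereas a ∉ Z(G) since a·b = ab ≠ a²⁰b = b·a.
Checking each of the 42 elements this way gives Z(G) = {e}, of order 1.

Answer: {e}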